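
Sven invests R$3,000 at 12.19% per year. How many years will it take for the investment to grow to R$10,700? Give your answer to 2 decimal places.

n = ln(10700/3000) / ln(1+0.1219) = ln(3.56667) / 0.115024 = 11.0554 years

11.06 years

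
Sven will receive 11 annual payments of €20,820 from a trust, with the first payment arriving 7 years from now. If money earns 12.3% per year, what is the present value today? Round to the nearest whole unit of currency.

PV at t=6 (ordinary 11-year annuity): 20820 × a(11|0.123) = 20820 × 5.860647 = 122,018.6754
Discount back 6 years: 122,018.6754 × (1+0.123)^(−6) = 122,018.6754 × 0.498565 = 60,834.1954

€60,834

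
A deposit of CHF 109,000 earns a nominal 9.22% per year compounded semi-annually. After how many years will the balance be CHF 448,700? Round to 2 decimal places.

Periodic rate i = 0.0922/2 = 0.0461.
(1+i)^n = 448700/109000 = 4.11651, so n = ln 4.11651 / ln 1.0461 = 31.3965 half-years
= 31.3965/2 years

15.70 years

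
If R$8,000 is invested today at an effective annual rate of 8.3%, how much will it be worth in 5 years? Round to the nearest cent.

FV = PV·(1+i)^n = 8,000 × 1.489849 = 11,918.7928

R$11,918.79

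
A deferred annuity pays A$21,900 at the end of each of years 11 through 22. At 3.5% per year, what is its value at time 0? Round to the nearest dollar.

A$150,026

PV at t=10 (ordinary 12-year annuity): 21900 × a(12|0.035) = 21900 × 9.663334 = 211,627.0219
PV₀ = 211,627.0219 / (1+0.035)^10 = 211,627.0219 / 1.410599 = 150,026.3773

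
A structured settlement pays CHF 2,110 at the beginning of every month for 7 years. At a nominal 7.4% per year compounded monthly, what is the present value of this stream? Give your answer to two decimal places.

CHF 138,859.05

With 12 periods per year: i = 0.00616667, n = 84.
PV = PMT · [1 − (1+i)^(−n)] / i × (1+i) = 2110 · 65.809975 = 138,859.0476
(annuity-due: payments at period start, so ×(1+i).)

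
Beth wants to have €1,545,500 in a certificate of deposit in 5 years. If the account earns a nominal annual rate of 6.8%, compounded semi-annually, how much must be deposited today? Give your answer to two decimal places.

€1,106,276.33

i = 0.068/2 = 0.034 per half-year; n = 5·2 = 10.
Discount factor = (1+0.034)^(−10) = 0.715805; PV = 1,545,500 × 0.715805 = 1,106,276.3339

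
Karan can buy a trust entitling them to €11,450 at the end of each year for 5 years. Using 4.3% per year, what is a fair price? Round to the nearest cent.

Annuity factor a(5|0.043) = 4.414551; PV = 11450 × 4.414551 = 50,546.6131

€50,546.61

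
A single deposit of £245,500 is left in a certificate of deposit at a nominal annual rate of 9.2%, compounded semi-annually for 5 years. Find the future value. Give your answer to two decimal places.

£384,918.11

Periodic rate i = 0.092/2 = 0.046; n = 5 × 2 = 10 periods.
FV = 245,500 × (1 + 0.046)^10 = 384,918.1074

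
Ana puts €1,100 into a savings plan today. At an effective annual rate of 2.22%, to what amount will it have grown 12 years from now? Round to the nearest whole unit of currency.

1,100 × (1+0.0222)^12 = 1,100 × 1.301459 = 1,431.6050

€1,432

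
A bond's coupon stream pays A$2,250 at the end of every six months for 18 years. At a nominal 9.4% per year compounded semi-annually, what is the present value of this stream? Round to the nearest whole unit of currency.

With 2 periods per year: i = 0.047, n = 36.
PV = PMT · [1 − (1+i)^(−n)] / i = 2250 · 17.204466 = 38,710.0486

A$38,710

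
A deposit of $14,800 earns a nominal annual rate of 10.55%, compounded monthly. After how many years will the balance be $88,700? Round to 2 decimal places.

Periodic rate i = 0.1055/12 = 0.00879167.
(1+i)^n = 88700/14800 = 5.99324, so n = ln 5.99324 / ln 1.00879 = 204.5679 months
= 204.5679/12 years

17.05 years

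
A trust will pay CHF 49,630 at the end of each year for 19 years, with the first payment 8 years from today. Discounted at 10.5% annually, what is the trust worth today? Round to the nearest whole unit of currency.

CHF 199,725

PV at t=7 (ordinary 19-year annuity): 49630 × a(19|0.105) = 49630 × 8.095154 = 401,762.5104
PV₀ = 401,762.5104 / (1+0.105)^7 = 401,762.5104 / 2.011574 = 199,725.4751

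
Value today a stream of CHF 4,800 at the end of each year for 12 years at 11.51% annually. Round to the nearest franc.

CHF 30,421

Annuity factor a(12|0.1151) = 6.337605; PV = 4800 × 6.337605 = 30,420.5026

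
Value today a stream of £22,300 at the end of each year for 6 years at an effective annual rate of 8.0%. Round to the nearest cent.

PV = 22300 × [1 − (1+0.08)^(−6)] / 0.08 = 22300 × 4.622880 = 103,090.2165

£103,090.22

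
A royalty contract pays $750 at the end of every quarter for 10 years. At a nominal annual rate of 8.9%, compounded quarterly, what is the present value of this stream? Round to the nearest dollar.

$19,730

i = 0.089/4 = 0.02225 per quarter; n = 10·4 = 40.
PV = PMT · [1 − (1+i)^(−n)] / i = 750 · 26.306425 = 19,729.8187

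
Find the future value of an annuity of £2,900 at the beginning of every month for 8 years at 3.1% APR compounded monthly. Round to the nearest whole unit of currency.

£316,317

i = 0.031/12 = 0.00258333 per month; n = 8·12 = 96.
FV = 2900 × [(1+0.00258333)^96 − 1] / 0.00258333 × (1+i) = 2900 × 109.074679 = 316,316.5705
(annuity-due: payments at period start, so ×(1+i).)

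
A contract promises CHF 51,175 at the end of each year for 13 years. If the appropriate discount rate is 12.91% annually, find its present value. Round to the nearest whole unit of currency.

PV = 51175 × [1 − (1+0.1291)^(−13)] / 0.1291 = 51175 × 6.148023 = 314,625.0691

CHF 314,625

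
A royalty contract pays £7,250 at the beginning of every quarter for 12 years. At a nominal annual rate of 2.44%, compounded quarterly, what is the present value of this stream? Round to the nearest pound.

£302,728

i = 0.0244/4 = 0.0061 per quarter; n = 12·4 = 48.
Annuity factor a(48|0.0061) × (1+i) = 41.755571; PV = 7250 × 41.755571 = 302,727.8931
(annuity-due: payments at period start, so ×(1+i).)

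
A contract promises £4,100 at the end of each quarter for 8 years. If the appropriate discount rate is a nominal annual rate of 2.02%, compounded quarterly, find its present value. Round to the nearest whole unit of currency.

With 4 periods per year: i = 0.00505, n = 32.
Annuity factor a(32|0.00505) = 29.479701; PV = 4100 × 29.479701 = 120,866.7757

£120,867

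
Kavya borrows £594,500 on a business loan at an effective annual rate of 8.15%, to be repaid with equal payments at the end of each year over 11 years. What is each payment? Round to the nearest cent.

PMT = 594500 / ( [1 − (1+0.0815)^(−11)] / 0.0815 ) = 594500 / 7.087304 = 83,882.3953

£83,882.40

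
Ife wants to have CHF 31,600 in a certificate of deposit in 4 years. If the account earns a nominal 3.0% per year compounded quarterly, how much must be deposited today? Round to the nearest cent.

Periodic rate i = 0.03/4 = 0.0075; n = 4 × 4 = 16 periods.
PV = 31,600 / (1 + 0.0075)^16 = 31,600 / 1.126992 = 28,039.2379

CHF 28,039.24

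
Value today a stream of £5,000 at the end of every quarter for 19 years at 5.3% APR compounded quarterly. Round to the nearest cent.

With 4 periods per year: i = 0.01325, n = 76.
Annuity factor a(76|0.01325) = 47.717954; PV = 5000 × 47.717954 = 238,589.7705

£238,589.77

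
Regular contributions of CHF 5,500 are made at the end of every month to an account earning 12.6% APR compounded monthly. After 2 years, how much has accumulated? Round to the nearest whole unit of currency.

i = 0.126/12 = 0.0105 per month; n = 2·12 = 24.
FV = PMT · [(1+i)^n − 1] / i = 5500 · 27.133981 = 149,236.8967

CHF 149,237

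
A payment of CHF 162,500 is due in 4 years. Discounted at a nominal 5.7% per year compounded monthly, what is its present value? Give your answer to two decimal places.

With 12 periods per year: i = 0.00475, n = 48.
Discount factor = (1+0.00475)^(−48) = 0.796554; PV = 162,500 × 0.796554 = 129,440.0440

CHF 129,440.04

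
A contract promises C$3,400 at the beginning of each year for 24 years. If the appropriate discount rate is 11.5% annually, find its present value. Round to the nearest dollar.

C$30,547

Annuity factor a(24|0.115) × (1+i) = 8.984471; PV = 3400 × 8.984471 = 30,547.2016
(Beginning-of-period payments → annuity-due factor ×(1+i).)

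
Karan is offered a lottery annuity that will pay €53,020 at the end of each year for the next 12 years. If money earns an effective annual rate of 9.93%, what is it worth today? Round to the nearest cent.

€362,504.04

Annuity factor a(12|0.0993) = 6.837119; PV = 53020 × 6.837119 = 362,504.0442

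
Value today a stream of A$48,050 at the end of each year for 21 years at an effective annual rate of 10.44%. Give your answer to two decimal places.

Annuity factor a(21|0.1044) = 8.388275; PV = 48050 × 8.388275 = 403,056.6139

A$403,056.61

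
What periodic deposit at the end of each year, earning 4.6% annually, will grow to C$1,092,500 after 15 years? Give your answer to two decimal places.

C$52,172.42

FV-annuity factor = 20.940184; PMT = 1.0925e+06 / 20.940184 = 52,172.4160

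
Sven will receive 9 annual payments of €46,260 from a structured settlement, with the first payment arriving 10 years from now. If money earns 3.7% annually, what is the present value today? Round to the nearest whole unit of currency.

€251,452

Value one period before first payment (t=9): 46260 × [1 − (1+0.037)^(−9)] / 0.037 = 46260 × 7.538031 = 348,709.3112
PV₀ = 348,709.3112 / (1+0.037)^9 = 348,709.3112 / 1.386784 = 251,451.7929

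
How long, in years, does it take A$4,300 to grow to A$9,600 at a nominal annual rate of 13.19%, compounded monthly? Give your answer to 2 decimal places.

6.12 years

Periodic rate i = 0.1319/12 = 0.0109917.
(1+i)^n = 9600/4300 = 2.23256, so n = ln 2.23256 / ln 1.01099 = 73.4697 months
= 73.4697/12 years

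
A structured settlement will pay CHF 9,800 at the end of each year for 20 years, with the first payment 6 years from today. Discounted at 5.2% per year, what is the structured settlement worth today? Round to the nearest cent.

Value one period before first payment (t=5): 9800 × [1 − (1+0.052)^(−20)] / 0.052 = 9800 × 12.253558 = 120,084.8702
PV₀ = 120,084.8702 / (1+0.052)^5 = 120,084.8702 / 1.288483 = 93,198.6440

CHF 93,198.64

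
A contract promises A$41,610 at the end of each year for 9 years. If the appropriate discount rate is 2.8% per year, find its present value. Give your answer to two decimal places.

A$327,022.81

PV = 41610 × [1 − (1+0.028)^(−9)] / 0.028 = 41610 × 7.859236 = 327,022.8131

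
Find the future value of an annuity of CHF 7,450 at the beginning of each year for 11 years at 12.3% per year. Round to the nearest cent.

CHF 175,654.36

FV = 7450 × [(1+0.123)^11 − 1] / 0.123 × (1+i) = 7450 × 23.577766 = 175,654.3579
(annuity-due: payments at period start, so ×(1+i).)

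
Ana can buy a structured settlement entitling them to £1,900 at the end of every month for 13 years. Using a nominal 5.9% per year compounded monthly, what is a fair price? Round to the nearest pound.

Periodic rate i = 0.059/12 = 0.00491667; n = 13 × 12 = 156 periods.
PV = PMT · [1 − (1+i)^(−n)] / i = 1900 · 108.757056 = 206,638.4065

£206,638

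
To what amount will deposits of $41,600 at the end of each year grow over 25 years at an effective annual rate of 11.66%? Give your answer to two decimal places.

$5,264,506.64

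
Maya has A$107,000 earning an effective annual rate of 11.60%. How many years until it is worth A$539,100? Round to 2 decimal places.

n = ln(539100/107000) / ln(1+0.116) = ln(5.03832) / 0.109751 = 14.7340 years

14.73 years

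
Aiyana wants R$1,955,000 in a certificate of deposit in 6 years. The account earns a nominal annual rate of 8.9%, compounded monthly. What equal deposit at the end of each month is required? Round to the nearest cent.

R$20,643.39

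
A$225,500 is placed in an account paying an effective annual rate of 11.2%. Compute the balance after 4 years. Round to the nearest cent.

A$344,798.76

225,500 × (1+0.112)^4 = 225,500 × 1.529041 = 344,798.7599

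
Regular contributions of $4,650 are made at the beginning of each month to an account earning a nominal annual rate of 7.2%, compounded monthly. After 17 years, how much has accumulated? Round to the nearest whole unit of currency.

$1,862,076

With 12 periods per year: i = 0.006, n = 204.
FV = 4650 × [(1+0.006)^204 − 1] / 0.006 × (1+i) = 4650 × 400.446425 = 1,862,075.8755
(annuity-due: payments at period start, so ×(1+i).)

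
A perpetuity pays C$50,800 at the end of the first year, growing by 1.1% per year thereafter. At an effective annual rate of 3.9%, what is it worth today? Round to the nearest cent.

C$1,814,285.71

PV = D₁/(r − g) = 50800/(0.039 − 0.011) = 1,814,285.7143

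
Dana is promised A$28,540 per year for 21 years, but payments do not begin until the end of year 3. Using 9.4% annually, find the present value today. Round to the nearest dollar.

Value one period before first payment (t=2): 28540 × [1 − (1+0.094)^(−21)] / 0.094 = 28540 × 9.025766 = 257,595.3535
Discount back 2 years: 257,595.3535 × (1+0.094)^(−2) = 257,595.3535 × 0.835536 = 215,230.2851

A$215,230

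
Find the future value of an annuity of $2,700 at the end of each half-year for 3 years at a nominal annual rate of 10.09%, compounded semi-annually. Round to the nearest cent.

With 2 periods per year: i = 0.05045, n = 6.
FV = 2700 × [(1+0.05045)^6 − 1] / 0.05045 = 2700 × 6.809619 = 18,385.9722

$18,385.97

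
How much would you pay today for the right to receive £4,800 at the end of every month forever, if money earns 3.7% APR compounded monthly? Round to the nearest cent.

£1,556,756.76

Periodic rate i = 0.037/12 = 0.00308333.
PV = C/r = 4800/0.00308333 = 1,556,756.7568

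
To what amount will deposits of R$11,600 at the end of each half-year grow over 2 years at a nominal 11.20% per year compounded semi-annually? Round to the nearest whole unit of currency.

R$50,445

With 2 periods per year: i = 0.056, n = 4.
FV = PMT · [(1+i)^n − 1] / i = 11600 · 4.348720 = 50,445.1475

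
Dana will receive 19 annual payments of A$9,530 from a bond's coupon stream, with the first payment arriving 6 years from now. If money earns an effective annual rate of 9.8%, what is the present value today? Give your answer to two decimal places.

A$50,619.75

PV at t=5 (ordinary 19-year annuity): 9530 × a(19|0.098) = 9530 × 8.476934 = 80,785.1810
Discount back 5 years: 80,785.1810 × (1+0.098)^(−5) = 80,785.1810 × 0.626597 = 50,619.7507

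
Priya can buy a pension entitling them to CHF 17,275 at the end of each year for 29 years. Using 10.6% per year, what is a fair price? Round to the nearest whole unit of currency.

Annuity factor a(29|0.106) = 8.926042; PV = 17275 × 8.926042 = 154,197.3773

CHF 154,197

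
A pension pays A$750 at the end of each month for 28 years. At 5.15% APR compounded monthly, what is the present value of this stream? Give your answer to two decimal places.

A$133,307.46

With 12 periods per year: i = 0.00429167, n = 336.
PV = 750 × [1 − (1+0.00429167)^(−336)] / 0.00429167 = 750 × 177.743283 = 133,307.4625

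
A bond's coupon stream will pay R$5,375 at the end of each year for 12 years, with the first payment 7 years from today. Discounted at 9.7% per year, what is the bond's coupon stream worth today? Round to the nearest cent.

R$21,327.02

Value one period before first payment (t=6): 5375 × [1 − (1+0.097)^(−12)] / 0.097 = 5375 × 6.914990 = 37,168.0712
Discount back 6 years: 37,168.0712 × (1+0.097)^(−6) = 37,168.0712 × 0.573800 = 21,327.0241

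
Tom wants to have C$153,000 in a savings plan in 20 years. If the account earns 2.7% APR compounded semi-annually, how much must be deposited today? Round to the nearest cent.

C$89,483.16

Periodic rate i = 0.027/2 = 0.0135; n = 20 × 2 = 40 periods.
PV = 153,000 / (1 + 0.0135)^40 = 153,000 / 1.709819 = 89,483.1594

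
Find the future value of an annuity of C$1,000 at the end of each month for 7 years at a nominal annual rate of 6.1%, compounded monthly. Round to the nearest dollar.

C$104,458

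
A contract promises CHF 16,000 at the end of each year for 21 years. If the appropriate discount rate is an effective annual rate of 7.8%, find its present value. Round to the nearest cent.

PV = 16000 × [1 − (1+0.078)^(−21)] / 0.078 = 16000 × 10.172553 = 162,760.8452

CHF 162,760.85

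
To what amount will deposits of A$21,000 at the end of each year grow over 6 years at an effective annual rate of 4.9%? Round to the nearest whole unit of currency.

FV = 21000 × [(1+0.049)^6 − 1] / 0.049 = 21000 × 6.784820 = 142,481.2117

A$142,481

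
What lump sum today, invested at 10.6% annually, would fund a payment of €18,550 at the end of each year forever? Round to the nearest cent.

PV = PMT / i = 18550 / 0.106 = 175,000.0000

€175,000.00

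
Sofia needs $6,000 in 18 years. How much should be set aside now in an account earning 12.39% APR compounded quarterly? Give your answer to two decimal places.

$667.25

Periodic rate i = 0.1239/4 = 0.030975; n = 18 × 4 = 72 periods.
PV = 6,000 / (1 + 0.030975)^72 = 6,000 / 8.992194 = 667.2454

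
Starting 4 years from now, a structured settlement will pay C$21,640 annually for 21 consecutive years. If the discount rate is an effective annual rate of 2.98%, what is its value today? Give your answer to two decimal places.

PV at t=3 (ordinary 21-year annuity): 21640 × a(21|0.0298) = 21640 × 15.444768 = 334,224.7798
PV₀ = 334,224.7798 / (1+0.0298)^3 = 334,224.7798 / 1.092091 = 306,041.2614

C$306,041.26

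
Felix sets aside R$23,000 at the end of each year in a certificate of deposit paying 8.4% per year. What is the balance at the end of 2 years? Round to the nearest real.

R$47,932

FV = 23000 × [(1+0.084)^2 − 1] / 0.084 = 23000 × 2.084000 = 47,932.0000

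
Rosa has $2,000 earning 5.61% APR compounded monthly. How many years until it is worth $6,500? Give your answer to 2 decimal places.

21.06 years

Periodic rate i = 0.0561/12 = 0.004675.
(1+i)^n = 6500/2000 = 3.25000, so n = ln 3.25000 / ln 1.00467 = 252.7076 months
= 252.7076/12 years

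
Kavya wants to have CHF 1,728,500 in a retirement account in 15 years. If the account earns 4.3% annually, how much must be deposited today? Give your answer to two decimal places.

PV = FV·(1+i)^(−n) = 1,728,500 × 0.531784 = 919,188.8709

CHF 919,188.87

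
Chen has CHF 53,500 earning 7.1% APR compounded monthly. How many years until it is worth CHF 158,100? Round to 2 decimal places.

Periodic rate i = 0.071/12 = 0.00591667.
n = ln(158100/53500) / ln(1+0.00591667) = ln(2.95514) / 0.005899 = 183.6758 months
= 183.6758/12 years

15.31 years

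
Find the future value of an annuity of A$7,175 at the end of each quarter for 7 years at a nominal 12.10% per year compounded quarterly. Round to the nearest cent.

Periodic rate i = 0.121/4 = 0.03025; n = 7 × 4 = 28 periods.
FV = 7175 × [(1+0.03025)^28 − 1] / 0.03025 = 7175 × 43.091827 = 309,183.8561

A$309,183.86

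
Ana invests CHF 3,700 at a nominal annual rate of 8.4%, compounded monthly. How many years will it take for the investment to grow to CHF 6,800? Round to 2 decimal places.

Periodic rate i = 0.084/12 = 0.007.
(1+i)^n = 6800/3700 = 1.83784, so n = ln 1.83784 / ln 1.007 = 87.2453 months
= 87.2453/12 years

7.27 years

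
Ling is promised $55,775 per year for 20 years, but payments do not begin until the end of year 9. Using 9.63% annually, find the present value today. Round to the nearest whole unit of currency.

$233,438

PV at t=8 (ordinary 20-year annuity): 55775 × a(20|0.0963) = 55775 × 8.733070 = 487,086.9886
Discount back 8 years: 487,086.9886 × (1+0.0963)^(−8) = 487,086.9886 × 0.479253 = 233,437.8183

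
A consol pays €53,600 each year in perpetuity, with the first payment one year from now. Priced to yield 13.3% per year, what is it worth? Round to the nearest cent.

PV = PMT / i = 53600 / 0.133 = 403,007.5188

€403,007.52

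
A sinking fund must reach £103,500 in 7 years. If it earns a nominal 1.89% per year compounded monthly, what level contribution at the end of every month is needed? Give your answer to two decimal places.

£1,153.40

With 12 periods per year: i = 0.001575, n = 84.
PMT = 103500 / ( [(1+0.001575)^84 − 1] / 0.001575 ) = 103500 / 89.734546 = 1,153.4019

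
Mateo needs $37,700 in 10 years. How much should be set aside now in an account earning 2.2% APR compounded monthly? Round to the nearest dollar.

With 12 periods per year: i = 0.00183333, n = 120.
PV = FV·(1+i)^(−n) = 37,700 × 0.802680 = 30,261.0533

$30,261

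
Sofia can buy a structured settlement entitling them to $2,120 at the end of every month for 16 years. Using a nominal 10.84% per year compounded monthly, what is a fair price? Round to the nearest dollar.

Periodic rate i = 0.1084/12 = 0.00903333; n = 16 × 12 = 192 periods.
PV = 2120 × [1 − (1+0.00903333)^(−192)] / 0.00903333 = 2120 × 91.008945 = 192,938.9635

$192,939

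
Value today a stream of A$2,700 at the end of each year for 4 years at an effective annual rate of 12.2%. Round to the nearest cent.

PV = PMT · [1 − (1+i)^(−n)] / i = 2700 · 3.024600 = 8,166.4187

A$8,166.42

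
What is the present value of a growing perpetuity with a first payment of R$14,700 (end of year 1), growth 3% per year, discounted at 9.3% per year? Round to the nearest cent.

PV = PMT / (i − g) = 14700 / (0.093 − 0.03) = 14700 / 0.063000 = 233,333.3333

R$233,333.33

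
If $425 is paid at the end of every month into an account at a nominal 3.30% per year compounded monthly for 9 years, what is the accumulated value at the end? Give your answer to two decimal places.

$53,359.42

i = 0.033/12 = 0.00275 per month; n = 9·12 = 108.
Accumulation factor s(108|0.00275) = 125.551571; FV = 425 × 125.551571 = 53,359.4176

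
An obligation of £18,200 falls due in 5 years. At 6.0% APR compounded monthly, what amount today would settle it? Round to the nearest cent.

Periodic rate i = 0.06/12 = 0.005; n = 5 × 12 = 60 periods.
Discount factor = (1+0.005)^(−60) = 0.741372; PV = 18,200 × 0.741372 = 13,492.9740

£13,492.97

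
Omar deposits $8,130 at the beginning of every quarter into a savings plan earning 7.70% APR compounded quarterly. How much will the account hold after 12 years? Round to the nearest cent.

$644,548.76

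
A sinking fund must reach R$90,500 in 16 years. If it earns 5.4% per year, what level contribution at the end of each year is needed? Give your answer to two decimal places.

R$3,702.85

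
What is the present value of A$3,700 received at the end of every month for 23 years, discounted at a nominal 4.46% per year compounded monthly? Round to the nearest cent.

i = 0.0446/12 = 0.00371667 per month; n = 23·12 = 276.
PV = PMT · [1 − (1+i)^(−n)] / i = 3700 · 172.414730 = 637,934.4992

A$637,934.50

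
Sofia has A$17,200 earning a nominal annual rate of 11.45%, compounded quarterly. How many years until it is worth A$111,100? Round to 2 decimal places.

16.52 years

Periodic rate i = 0.1145/4 = 0.028625.
n = ln(111100/17200) / ln(1+0.028625) = ln(6.45930) / 0.028223 = 66.0994 quarters
= 66.0994/4 years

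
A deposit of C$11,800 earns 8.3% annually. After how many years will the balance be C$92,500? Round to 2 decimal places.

25.82 years

(1+i)^n = 92500/11800 = 7.83898, so n = ln 7.83898 / ln 1.083 = 25.8244 years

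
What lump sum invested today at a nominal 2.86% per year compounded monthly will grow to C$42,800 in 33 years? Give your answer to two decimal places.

i = 0.0286/12 = 0.00238333 per month; n = 33·12 = 396.
Discount factor = (1+0.00238333)^(−396) = 0.389583; PV = 42,800 × 0.389583 = 16,674.1733

C$16,674.17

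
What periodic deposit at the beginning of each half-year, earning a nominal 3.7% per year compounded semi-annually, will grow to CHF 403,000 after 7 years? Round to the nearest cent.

CHF 25,019.82

With 2 periods per year: i = 0.0185, n = 14.
PMT = 403000 / ( [(1+0.0185)^14 − 1] / 0.0185 × (1+i) ) = 403000 / 16.107229 = 25,019.8214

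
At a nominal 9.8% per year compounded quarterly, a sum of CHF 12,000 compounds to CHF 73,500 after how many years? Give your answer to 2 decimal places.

Periodic rate i = 0.098/4 = 0.0245.
n = ln(73500/12000) / ln(1+0.0245) = ln(6.12500) / 0.024205 = 74.8772 quarters
= 74.8772/4 years

18.72 years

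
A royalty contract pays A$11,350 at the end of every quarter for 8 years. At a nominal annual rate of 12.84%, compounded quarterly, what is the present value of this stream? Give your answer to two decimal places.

A$224,937.25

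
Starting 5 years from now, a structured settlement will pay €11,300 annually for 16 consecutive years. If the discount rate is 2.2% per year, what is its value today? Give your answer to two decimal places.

Value one period before first payment (t=4): 11300 × [1 − (1+0.022)^(−16)] / 0.022 = 11300 × 13.365043 = 151,024.9834
Discount back 4 years: 151,024.9834 × (1+0.022)^(−4) = 151,024.9834 × 0.916635 = 138,434.7796

€138,434.78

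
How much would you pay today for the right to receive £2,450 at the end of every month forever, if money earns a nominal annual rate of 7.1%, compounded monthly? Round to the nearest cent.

£414,084.51

Periodic rate i = 0.071/12 = 0.00591667.
PV = C/r = 2450/0.00591667 = 414,084.5070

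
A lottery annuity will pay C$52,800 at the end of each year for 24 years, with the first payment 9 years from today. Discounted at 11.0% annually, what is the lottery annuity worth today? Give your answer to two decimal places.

PV at t=8 (ordinary 24-year annuity): 52800 × a(24|0.11) = 52800 × 8.348137 = 440,781.6113
Discount back 8 years: 440,781.6113 × (1+0.11)^(−8) = 440,781.6113 × 0.433926 = 191,266.8202

C$191,266.82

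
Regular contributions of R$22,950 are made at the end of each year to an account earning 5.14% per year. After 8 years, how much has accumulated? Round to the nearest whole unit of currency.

R$220,252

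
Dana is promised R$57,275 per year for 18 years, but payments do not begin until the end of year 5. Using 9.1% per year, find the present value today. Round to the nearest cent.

PV at t=4 (ordinary 18-year annuity): 57275 × a(18|0.091) = 57275 × 8.697547 = 498,151.9861
PV₀ = 498,151.9861 / (1+0.091)^4 = 498,151.9861 / 1.416769 = 351,611.3324

R$351,611.33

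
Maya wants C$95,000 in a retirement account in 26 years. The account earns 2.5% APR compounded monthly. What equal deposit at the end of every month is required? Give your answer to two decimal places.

i = 0.025/12 = 0.00208333 per month; n = 26·12 = 312.
PMT = 95000 / ( [(1+0.00208333)^312 − 1] / 0.00208333 ) = 95000 / 438.838121 = 216.4807

C$216.48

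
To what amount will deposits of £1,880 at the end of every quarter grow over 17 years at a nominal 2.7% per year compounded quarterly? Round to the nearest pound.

£161,555

i = 0.027/4 = 0.00675 per quarter; n = 17·4 = 68.
FV = 1880 × [(1+0.00675)^68 − 1] / 0.00675 = 1880 × 85.933642 = 161,555.2471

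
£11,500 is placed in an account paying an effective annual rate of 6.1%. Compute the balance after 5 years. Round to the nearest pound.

FV = 11,500 × (1 + 0.061)^5 = 15,462.3237

£15,462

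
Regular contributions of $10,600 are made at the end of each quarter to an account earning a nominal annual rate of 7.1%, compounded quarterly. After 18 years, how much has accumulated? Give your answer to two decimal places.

Periodic rate i = 0.071/4 = 0.01775; n = 18 × 4 = 72 periods.
FV = PMT · [(1+i)^n − 1] / i = 10600 · 143.630495 = 1,522,483.2426

$1,522,483.24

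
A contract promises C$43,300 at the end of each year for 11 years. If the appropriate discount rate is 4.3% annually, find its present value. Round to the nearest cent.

C$373,264.57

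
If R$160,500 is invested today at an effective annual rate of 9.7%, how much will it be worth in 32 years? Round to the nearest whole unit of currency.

R$3,105,182

FV = 160,500 × (1 + 0.097)^32 = 3,105,182.4228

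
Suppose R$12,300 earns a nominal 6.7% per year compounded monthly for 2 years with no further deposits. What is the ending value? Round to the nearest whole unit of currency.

R$14,058

With 12 periods per year: i = 0.00558333, n = 24.
FV = 12,300 × (1 + 0.00558333)^24 = 14,058.4912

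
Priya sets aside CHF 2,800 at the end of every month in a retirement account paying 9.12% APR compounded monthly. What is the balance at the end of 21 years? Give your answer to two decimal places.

Periodic rate i = 0.0912/12 = 0.0076; n = 21 × 12 = 252 periods.
FV = PMT · [(1+i)^n − 1] / i = 2800 · 755.173574 = 2,114,486.0065

CHF 2,114,486.01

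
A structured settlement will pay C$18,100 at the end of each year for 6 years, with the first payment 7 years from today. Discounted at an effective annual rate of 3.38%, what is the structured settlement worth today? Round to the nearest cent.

C$79,319.95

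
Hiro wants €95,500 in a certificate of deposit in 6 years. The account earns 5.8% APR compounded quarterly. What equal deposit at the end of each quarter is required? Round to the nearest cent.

i = 0.058/4 = 0.0145 per quarter; n = 6·4 = 24.
FV-annuity factor = 28.461909; PMT = 95500 / 28.461909 = 3,355.3617

€3,355.36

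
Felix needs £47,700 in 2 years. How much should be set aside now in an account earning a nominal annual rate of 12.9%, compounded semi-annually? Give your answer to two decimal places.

With 2 periods per year: i = 0.0645, n = 4.
PV = 47,700 / (1 + 0.0645)^4 = 47,700 / 1.284052 = 37,148.0239

£37,148.02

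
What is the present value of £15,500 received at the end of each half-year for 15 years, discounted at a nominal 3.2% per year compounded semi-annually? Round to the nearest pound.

i = 0.032/2 = 0.016 per half-year; n = 15·2 = 30.
PV = 15500 × [1 − (1+0.016)^(−30)] / 0.016 = 15500 × 23.678816 = 367,021.6450

£367,022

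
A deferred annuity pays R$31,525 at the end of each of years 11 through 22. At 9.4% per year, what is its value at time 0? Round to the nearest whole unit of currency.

R$90,102

PV at t=10 (ordinary 12-year annuity): 31525 × a(12|0.094) = 31525 × 7.018667 = 221,263.4775
PV₀ = 221,263.4775 / (1+0.094)^10 = 221,263.4775 / 2.455688 = 90,102.4321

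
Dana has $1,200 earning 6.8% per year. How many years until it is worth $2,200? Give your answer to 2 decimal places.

(1+i)^n = 2200/1200 = 1.83333, so n = ln 1.83333 / ln 1.068 = 9.2135 years

9.21 years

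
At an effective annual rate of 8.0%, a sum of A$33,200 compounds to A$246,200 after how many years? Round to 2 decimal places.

26.03 years

n = ln(246200/33200) / ln(1+0.08) = ln(7.41566) / 0.076961 = 26.0339 years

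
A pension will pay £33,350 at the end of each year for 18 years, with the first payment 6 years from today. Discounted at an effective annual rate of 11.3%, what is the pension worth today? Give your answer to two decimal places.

£147,643.89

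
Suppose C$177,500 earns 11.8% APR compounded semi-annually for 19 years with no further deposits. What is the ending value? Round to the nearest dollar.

With 2 periods per year: i = 0.059, n = 38.
FV = 177,500 × (1 + 0.059)^38 = 1,567,634.6038

C$1,567,635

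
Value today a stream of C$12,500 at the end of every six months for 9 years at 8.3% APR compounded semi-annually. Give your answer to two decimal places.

C$156,329.31

With 2 periods per year: i = 0.0415, n = 18.
Annuity factor a(18|0.0415) = 12.506345; PV = 12500 × 12.506345 = 156,329.3088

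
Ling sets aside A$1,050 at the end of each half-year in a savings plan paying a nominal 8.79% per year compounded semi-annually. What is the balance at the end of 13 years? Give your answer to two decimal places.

i = 0.0879/2 = 0.04395 per half-year; n = 13·2 = 26.
FV = PMT · [(1+i)^n − 1] / i = 1050 · 46.863548 = 49,206.7251

A$49,206.73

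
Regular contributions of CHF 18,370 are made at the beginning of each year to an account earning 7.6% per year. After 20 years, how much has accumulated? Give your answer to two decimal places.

CHF 865,439.59

Accumulation factor s(20|0.076) × (1+i) = 47.111573; FV = 18370 × 47.111573 = 865,439.5912
Payments are at the start of each period, so multiply by (1+i).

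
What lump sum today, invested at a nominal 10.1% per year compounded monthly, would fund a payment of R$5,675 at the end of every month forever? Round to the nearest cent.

R$674,257.43

Periodic rate i = 0.101/12 = 0.00841667.
PV = C/r = 5675/0.00841667 = 674,257.4257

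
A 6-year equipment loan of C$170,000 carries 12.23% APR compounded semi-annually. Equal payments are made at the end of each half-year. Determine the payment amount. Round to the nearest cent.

C$20,405.13

With 2 periods per year: i = 0.06115, n = 12.
Annuity-PV factor = 8.331238; PMT = 170000 / 8.331238 = 20,405.1300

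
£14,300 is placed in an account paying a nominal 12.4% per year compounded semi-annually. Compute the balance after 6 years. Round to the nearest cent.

£29,432.71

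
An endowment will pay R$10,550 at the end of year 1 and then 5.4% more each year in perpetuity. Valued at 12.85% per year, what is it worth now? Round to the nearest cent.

R$141,610.74

PV = PMT / (i − g) = 10550 / (0.1285 − 0.054) = 10550 / 0.074500 = 141,610.7383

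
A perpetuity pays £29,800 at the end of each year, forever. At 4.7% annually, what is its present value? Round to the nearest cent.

£634,042.55

PV = C/r = 29800/0.047 = 634,042.5532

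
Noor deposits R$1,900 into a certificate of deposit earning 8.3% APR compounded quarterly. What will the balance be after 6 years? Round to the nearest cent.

R$3,110.42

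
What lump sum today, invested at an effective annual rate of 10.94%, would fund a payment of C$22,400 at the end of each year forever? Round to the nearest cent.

PV = C/r = 22400/0.1094 = 204,753.1993

C$204,753.20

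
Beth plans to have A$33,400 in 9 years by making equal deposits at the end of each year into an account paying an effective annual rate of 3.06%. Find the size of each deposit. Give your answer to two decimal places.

A$3,279.66

PMT = 33400 / ( [(1+0.0306)^9 − 1] / 0.0306 ) = 33400 / 10.183977 = 3,279.6617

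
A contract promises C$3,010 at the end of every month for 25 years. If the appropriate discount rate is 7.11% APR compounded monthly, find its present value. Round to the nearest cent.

i = 0.0711/12 = 0.005925 per month; n = 25·12 = 300.
Annuity factor a(300|0.005925) = 140.092938; PV = 3010 × 140.092938 = 421,679.7427

C$421,679.74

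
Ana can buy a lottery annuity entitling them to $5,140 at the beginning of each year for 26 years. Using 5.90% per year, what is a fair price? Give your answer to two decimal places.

$71,475.46

PV = PMT · [1 − (1+i)^(−n)] / i × (1+i) = 5140 · 13.905731 = 71,475.4590
Payments are at the start of each period, so multiply by (1+i).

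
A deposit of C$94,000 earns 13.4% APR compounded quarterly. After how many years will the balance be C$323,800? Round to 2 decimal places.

Periodic rate i = 0.134/4 = 0.0335.
(1+i)^n = 323800/94000 = 3.44468, so n = ln 3.44468 / ln 1.0335 = 37.5354 quarters
= 37.5354/4 years

9.38 years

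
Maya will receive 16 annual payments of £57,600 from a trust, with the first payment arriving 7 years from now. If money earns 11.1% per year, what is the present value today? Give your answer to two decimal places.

PV at t=6 (ordinary 16-year annuity): 57600 × a(16|0.111) = 57600 × 7.336948 = 422,608.2140
Discount back 6 years: 422,608.2140 × (1+0.111)^(−6) = 422,608.2140 × 0.531760 = 224,726.1338

£224,726.13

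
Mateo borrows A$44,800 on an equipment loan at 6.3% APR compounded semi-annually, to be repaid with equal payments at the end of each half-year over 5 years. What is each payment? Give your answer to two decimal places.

A$5,292.21

With 2 periods per year: i = 0.0315, n = 10.
Annuity-PV factor = 8.465273; PMT = 44800 / 8.465273 = 5,292.2095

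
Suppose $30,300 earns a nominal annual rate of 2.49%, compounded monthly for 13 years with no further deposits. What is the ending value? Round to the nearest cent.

$41,867.60

Periodic rate i = 0.0249/12 = 0.002075; n = 13 × 12 = 156 periods.
30,300 × (1+0.002075)^156 = 30,300 × 1.381769 = 41,867.6033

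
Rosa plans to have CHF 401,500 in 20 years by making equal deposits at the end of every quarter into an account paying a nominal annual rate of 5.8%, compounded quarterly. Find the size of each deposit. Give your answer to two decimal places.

i = 0.058/4 = 0.0145 per quarter; n = 20·4 = 80.
PMT = 401500 / ( [(1+0.0145)^80 − 1] / 0.0145 ) = 401500 / 149.205023 = 2,690.9282

CHF 2,690.93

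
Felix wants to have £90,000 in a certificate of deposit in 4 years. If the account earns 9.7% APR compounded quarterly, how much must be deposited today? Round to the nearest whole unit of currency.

With 4 periods per year: i = 0.02425, n = 16.
Discount factor = (1+0.02425)^(−16) = 0.681561; PV = 90,000 × 0.681561 = 61,340.4486

£61,340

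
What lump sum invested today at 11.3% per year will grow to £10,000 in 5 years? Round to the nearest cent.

PV = 10,000 / (1 + 0.113)^5 = 10,000 / 1.707953 = 5,854.9633

£5,854.96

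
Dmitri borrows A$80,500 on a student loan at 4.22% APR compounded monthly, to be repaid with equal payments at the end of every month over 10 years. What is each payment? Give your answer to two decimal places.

A$823.47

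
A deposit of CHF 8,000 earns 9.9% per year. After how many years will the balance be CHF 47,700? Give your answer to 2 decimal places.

(1+i)^n = 47700/8000 = 5.96250, so n = ln 5.96250 / ln 1.099 = 18.9140 years

18.91 years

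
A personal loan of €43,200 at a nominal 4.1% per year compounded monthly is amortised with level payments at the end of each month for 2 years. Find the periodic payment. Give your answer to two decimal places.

With 12 periods per year: i = 0.00341667, n = 24.
PMT = 43200 / ( [1 − (1+0.00341667)^(−24)] / 0.00341667 ) = 43200 / 23.004665 = 1,877.8800

€1,877.88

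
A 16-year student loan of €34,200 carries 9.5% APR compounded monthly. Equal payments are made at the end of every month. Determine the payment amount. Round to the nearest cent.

€347.13

Periodic rate i = 0.095/12 = 0.00791667; n = 16 × 12 = 192 periods.
PMT = 34200 / ( [1 − (1+0.00791667)^(−192)] / 0.00791667 ) = 34200 / 98.523180 = 347.1264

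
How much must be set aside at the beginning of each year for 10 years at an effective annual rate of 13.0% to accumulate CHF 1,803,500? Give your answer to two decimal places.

CHF 86,647.09

PMT = 1.8035e+06 / ( [(1+0.13)^10 − 1] / 0.13 × (1+i) ) = 1.8035e+06 / 20.814317 = 86,647.0920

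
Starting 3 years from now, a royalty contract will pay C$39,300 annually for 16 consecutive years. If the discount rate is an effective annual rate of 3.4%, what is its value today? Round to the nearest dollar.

C$447,912

PV at t=2 (ordinary 16-year annuity): 39300 × a(16|0.034) = 39300 × 12.185447 = 478,888.0513
PV₀ = 478,888.0513 / (1+0.034)^2 = 478,888.0513 / 1.069156 = 447,912.2329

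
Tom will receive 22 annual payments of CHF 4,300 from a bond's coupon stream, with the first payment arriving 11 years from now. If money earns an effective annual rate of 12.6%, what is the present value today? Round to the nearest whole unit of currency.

CHF 9,651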